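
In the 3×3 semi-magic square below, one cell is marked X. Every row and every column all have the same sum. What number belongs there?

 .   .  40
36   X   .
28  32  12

16

Row 3 is complete and sums to 72; that is the magic constant.
The remaining cell in column 1 is (1,1) = 72 − 64 = 8.
Column 3 needs 72; the known cells sum to 52, so (2,3) = 20.
From row 1, 72 − (8 + 40) gives (1,2) = 24.
Row 2 needs 72; the known cells sum to 56, so (2,2) = 16.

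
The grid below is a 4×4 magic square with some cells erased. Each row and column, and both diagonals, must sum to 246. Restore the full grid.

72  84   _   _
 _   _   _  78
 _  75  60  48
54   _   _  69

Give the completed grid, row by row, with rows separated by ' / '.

72 84 39 51 / 57 45 66 78 / 63 75 60 48 / 54 42 81 69

Row 3: 75 + 60 + 48 + ? = 246, so (3,1) = 63.
The remaining cell in column 1 is (2,1) = 246 − 189 = 57.
Column 4 must total 246; the given cells sum to 195, so (1,4) = 51.
Main diagonal must total 246; the given cells sum to 201, so (2,2) = 45.
Using anti-diagonal: 51 + 75 + 54 + ? → (2,3) = 246 − 180 = 66.
Row 1 must total 246; the given cells sum to 207, so (1,3) = 39.
The remaining cell in column 2 is (4,2) = 246 − 204 = 42.
Column 3 needs 246; the known cells sum to 165, so (4,3) = 81.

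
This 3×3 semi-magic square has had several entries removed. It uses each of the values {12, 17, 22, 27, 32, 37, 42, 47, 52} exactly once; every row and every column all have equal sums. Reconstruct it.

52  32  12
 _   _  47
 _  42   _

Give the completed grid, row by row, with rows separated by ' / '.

The 9 entries sum to 288, so each line sums to 288/3 = 96.
From column 2, 96 − (32 + 42) gives (2,2) = 22.
Column 3: 12 + 47 + ? = 96, so (3,3) = 37.
Using row 2: 22 + 47 + ? → (2,1) = 96 − 69 = 27.
Using row 3: 42 + 37 + ? → (3,1) = 96 − 79 = 17.

52 32 12 / 27 22 47 / 17 42 37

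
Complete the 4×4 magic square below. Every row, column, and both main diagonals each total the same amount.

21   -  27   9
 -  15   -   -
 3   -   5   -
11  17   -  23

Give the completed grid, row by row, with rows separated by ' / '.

Main diagonal is already complete: 21 + 15 + 5 + 23 = 64, so that is the magic constant.
Row 1 must total 64; the given cells sum to 57, so (1,2) = 7.
The remaining cell in row 4 is (4,3) = 64 − 51 = 13.
The remaining cell in column 1 is (2,1) = 64 − 35 = 29.
Using column 2: 7 + 15 + 17 + ? → (3,2) = 64 − 39 = 25.
Column 3 needs 64; the known cells sum to 45, so (2,3) = 19.
Row 2: 29 + 15 + 19 + ? = 64, so (2,4) = 1.
Using row 3: 3 + 25 + 5 + ? → (3,4) = 64 − 33 = 31.

21 7 27 9 / 29 15 19 1 / 3 25 5 31 / 11 17 13 23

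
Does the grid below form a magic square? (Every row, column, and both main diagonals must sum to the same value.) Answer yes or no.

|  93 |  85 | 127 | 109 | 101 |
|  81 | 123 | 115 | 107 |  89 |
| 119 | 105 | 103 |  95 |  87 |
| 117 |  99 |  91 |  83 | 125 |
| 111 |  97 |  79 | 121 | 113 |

No — row 5 sums to 521 but row 3 sums to 509.

Row 1: 93 + 85 + 127 + 109 + 101 = 515.
Row 2: 81 + 123 + 115 + 107 + 89 = 515.
Row 3: 119 + 105 + 103 + 95 + 87 = 509.
Row 4: 117 + 99 + 91 + 83 + 125 = 515.
Row 5: 111 + 97 + 79 + 121 + 113 = 521.
Column 1: 93 + 81 + 119 + 117 + 111 = 521.
Column 2: 85 + 123 + 105 + 99 + 97 = 509.
Column 3: 127 + 115 + 103 + 91 + 79 = 515.
Column 4: 109 + 107 + 95 + 83 + 121 = 515.
Column 5: 101 + 89 + 87 + 125 + 113 = 515.
Main diagonal: 93 + 123 + 103 + 83 + 113 = 515.
Anti-diagonal: 101 + 107 + 103 + 99 + 111 = 521.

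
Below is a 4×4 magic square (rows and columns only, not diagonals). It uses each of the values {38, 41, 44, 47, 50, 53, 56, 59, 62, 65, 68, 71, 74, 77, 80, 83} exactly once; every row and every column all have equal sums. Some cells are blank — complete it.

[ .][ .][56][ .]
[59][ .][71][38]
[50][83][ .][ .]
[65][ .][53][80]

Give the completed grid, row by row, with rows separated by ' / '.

The 16 entries sum to 968, so each line sums to 968/4 = 242.
The remaining cell in row 2 is (2,2) = 242 − 168 = 74.
Row 4 needs 242; the known cells sum to 198, so (4,2) = 44.
Column 1 must total 242; the given cells sum to 174, so (1,1) = 68.
Column 2 must total 242; the given cells sum to 201, so (1,2) = 41.
Column 3: 56 + 71 + 53 + ? = 242, so (3,3) = 62.
Row 1 must total 242; the given cells sum to 165, so (1,4) = 77.
Row 3 must total 242; the given cells sum to 195, so (3,4) = 47.

68 41 56 77 / 59 74 71 38 / 50 83 62 47 / 65 44 53 80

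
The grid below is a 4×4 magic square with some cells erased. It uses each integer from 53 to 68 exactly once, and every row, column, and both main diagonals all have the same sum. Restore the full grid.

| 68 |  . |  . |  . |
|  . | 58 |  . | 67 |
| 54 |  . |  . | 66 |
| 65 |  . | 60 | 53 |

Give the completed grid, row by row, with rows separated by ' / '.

68 61 57 56 / 55 58 62 67 / 54 59 63 66 / 65 64 60 53

The entries are 53 through 68, which sum to 968, so each line sums to 968/4 = 242.
The remaining cell in row 4 is (4,2) = 242 − 178 = 64.
The remaining cell in column 1 is (2,1) = 242 − 187 = 55.
Column 4: 67 + 66 + 53 + ? = 242, so (1,4) = 56.
Main diagonal must total 242; the given cells sum to 179, so (3,3) = 63.
Row 2 must total 242; the given cells sum to 180, so (2,3) = 62.
Row 3 must total 242; the given cells sum to 183, so (3,2) = 59.
From column 2, 242 − (58 + 59 + 64) gives (1,2) = 61.
Using column 3: 62 + 63 + 60 + ? → (1,3) = 242 − 185 = 57.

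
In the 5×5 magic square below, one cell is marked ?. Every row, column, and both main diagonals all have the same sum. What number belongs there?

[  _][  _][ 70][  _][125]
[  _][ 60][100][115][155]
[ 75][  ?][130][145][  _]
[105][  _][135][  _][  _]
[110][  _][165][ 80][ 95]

Column 3 is complete and sums to 600; that is the magic constant.
Row 2 must total 600; the given cells sum to 430, so (2,1) = 170.
The remaining cell in row 5 is (5,2) = 600 − 450 = 150.
Using column 1: 170 + 75 + 105 + 110 + ? → (1,1) = 600 − 460 = 140.
Using main diagonal: 140 + 60 + 130 + 95 + ? → (4,4) = 600 − 425 = 175.
Anti-diagonal must total 600; the given cells sum to 480, so (4,2) = 120.
From row 4, 600 − (105 + 120 + 135 + 175) gives (4,5) = 65.
Using column 4: 115 + 145 + 175 + 80 + ? → (1,4) = 600 − 515 = 85.
From column 5, 600 − (125 + 155 + 65 + 95) gives (3,5) = 160.
Row 1: 140 + 70 + 85 + 125 + ? = 600, so (1,2) = 180.
Row 3 must total 600; the given cells sum to 510, so (3,2) = 90.

90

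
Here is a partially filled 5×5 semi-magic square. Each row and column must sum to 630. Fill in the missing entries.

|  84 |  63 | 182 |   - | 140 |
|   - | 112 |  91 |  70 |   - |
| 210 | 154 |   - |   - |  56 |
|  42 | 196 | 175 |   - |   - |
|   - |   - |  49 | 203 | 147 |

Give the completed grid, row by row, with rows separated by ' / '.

Row 1 needs 630; the known cells sum to 469, so (1,4) = 161.
Column 2 needs 630; the known cells sum to 525, so (5,2) = 105.
Column 3: 182 + 91 + 175 + 49 + ? = 630, so (3,3) = 133.
Row 3: 210 + 154 + 133 + 56 + ? = 630, so (3,4) = 77.
Using row 5: 105 + 49 + 203 + 147 + ? → (5,1) = 630 − 504 = 126.
The remaining cell in column 1 is (2,1) = 630 − 462 = 168.
Using column 4: 161 + 70 + 77 + 203 + ? → (4,4) = 630 − 511 = 119.
Row 2 needs 630; the known cells sum to 441, so (2,5) = 189.
Using row 4: 42 + 196 + 175 + 119 + ? → (4,5) = 630 − 532 = 98.

84 63 182 161 140 / 168 112 91 70 189 / 210 154 133 77 56 / 42 196 175 119 98 / 126 105 49 203 147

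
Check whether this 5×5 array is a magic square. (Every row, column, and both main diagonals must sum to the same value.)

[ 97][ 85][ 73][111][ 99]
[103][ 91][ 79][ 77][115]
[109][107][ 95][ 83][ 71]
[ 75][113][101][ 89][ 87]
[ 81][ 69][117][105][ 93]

Yes

Row 1: 97 + 85 + 73 + 111 + 99 = 465.
Row 2: 103 + 91 + 79 + 77 + 115 = 465.
Row 3: 109 + 107 + 95 + 83 + 71 = 465.
Row 4: 75 + 113 + 101 + 89 + 87 = 465.
Row 5: 81 + 69 + 117 + 105 + 93 = 465.
Column 1: 97 + 103 + 109 + 75 + 81 = 465.
Column 2: 85 + 91 + 107 + 113 + 69 = 465.
Column 3: 73 + 79 + 95 + 101 + 117 = 465.
Column 4: 111 + 77 + 83 + 89 + 105 = 465.
Column 5: 99 + 115 + 71 + 87 + 93 = 465.
Main diagonal: 97 + 91 + 95 + 89 + 93 = 465.
Anti-diagonal: 99 + 77 + 95 + 113 + 81 = 465.
All lines sum to 465.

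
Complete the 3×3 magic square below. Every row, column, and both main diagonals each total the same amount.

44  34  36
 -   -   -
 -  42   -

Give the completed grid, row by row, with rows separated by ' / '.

44 34 36 / 30 38 46 / 40 42 32

Row 1 is already complete: 44 + 34 + 36 = 114, so that is the magic constant.
Column 2 must total 114; the given cells sum to 76, so (2,2) = 38.
Using main diagonal: 44 + 38 + ? → (3,3) = 114 − 82 = 32.
Anti-diagonal must total 114; the given cells sum to 74, so (3,1) = 40.
From column 1, 114 − (44 + 40) gives (2,1) = 30.
The remaining cell in column 3 is (2,3) = 114 − 68 = 46.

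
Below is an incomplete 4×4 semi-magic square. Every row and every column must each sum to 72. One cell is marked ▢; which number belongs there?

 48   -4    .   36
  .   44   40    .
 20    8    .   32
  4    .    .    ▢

From row 1, 72 − (48 + (-4) + 36) gives (1,3) = -8.
Row 3: 20 + 8 + 32 + ? = 72, so (3,3) = 12.
Column 1 must total 72; the given cells sum to 72, so (2,1) = 0.
Column 2: -4 + 44 + 8 + ? = 72, so (4,2) = 24.
Column 3 needs 72; the known cells sum to 44, so (4,3) = 28.
Using row 2: 0 + 44 + 40 + ? → (2,4) = 72 − 84 = -12.
Row 4: 4 + 24 + 28 + ? = 72, so (4,4) = 16.

16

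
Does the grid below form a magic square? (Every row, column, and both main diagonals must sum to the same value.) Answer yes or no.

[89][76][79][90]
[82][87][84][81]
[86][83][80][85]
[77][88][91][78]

Yes

Row 1: 89 + 76 + 79 + 90 = 334.
Row 2: 82 + 87 + 84 + 81 = 334.
Row 3: 86 + 83 + 80 + 85 = 334.
Row 4: 77 + 88 + 91 + 78 = 334.
Column 1: 89 + 82 + 86 + 77 = 334.
Column 2: 76 + 87 + 83 + 88 = 334.
Column 3: 79 + 84 + 80 + 91 = 334.
Column 4: 90 + 81 + 85 + 78 = 334.
Main diagonal: 89 + 87 + 80 + 78 = 334.
Anti-diagonal: 90 + 84 + 83 + 77 = 334.
All lines sum to 334.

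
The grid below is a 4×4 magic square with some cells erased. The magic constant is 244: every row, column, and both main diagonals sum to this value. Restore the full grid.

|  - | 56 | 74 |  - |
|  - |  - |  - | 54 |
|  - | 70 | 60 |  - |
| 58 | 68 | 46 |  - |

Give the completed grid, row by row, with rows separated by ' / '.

The remaining cell in row 4 is (4,4) = 244 − 172 = 72.
From column 2, 244 − (56 + 70 + 68) gives (2,2) = 50.
From column 3, 244 − (74 + 60 + 46) gives (2,3) = 64.
Main diagonal: 50 + 60 + 72 + ? = 244, so (1,1) = 62.
The remaining cell in anti-diagonal is (1,4) = 244 − 192 = 52.
From row 2, 244 − (50 + 64 + 54) gives (2,1) = 76.
From column 1, 244 − (62 + 76 + 58) gives (3,1) = 48.
Column 4: 52 + 54 + 72 + ? = 244, so (3,4) = 66.

62 56 74 52 / 76 50 64 54 / 48 70 60 66 / 58 68 46 72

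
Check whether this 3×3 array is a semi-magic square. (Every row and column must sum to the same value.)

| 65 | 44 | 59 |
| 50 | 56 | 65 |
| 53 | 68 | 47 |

No — row 2 sums to 171 but row 3 sums to 168.

Row 1: 65 + 44 + 59 = 168.
Row 2: 50 + 56 + 65 = 171.
Row 3: 53 + 68 + 47 = 168.
Column 1: 65 + 50 + 53 = 168.
Column 2: 44 + 56 + 68 = 168.
Column 3: 59 + 65 + 47 = 171.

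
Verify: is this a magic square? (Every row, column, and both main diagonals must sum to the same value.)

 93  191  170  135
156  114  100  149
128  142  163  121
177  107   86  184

No — column 2 sums to 554 but column 3 sums to 519.

Row 1: 93 + 191 + 170 + 135 = 589.
Row 2: 156 + 114 + 100 + 149 = 519.
Row 3: 128 + 142 + 163 + 121 = 554.
Row 4: 177 + 107 + 86 + 184 = 554.
Column 1: 93 + 156 + 128 + 177 = 554.
Column 2: 191 + 114 + 142 + 107 = 554.
Column 3: 170 + 100 + 163 + 86 = 519.
Column 4: 135 + 149 + 121 + 184 = 589.
Main diagonal: 93 + 114 + 163 + 184 = 554.
Anti-diagonal: 135 + 100 + 142 + 177 = 554.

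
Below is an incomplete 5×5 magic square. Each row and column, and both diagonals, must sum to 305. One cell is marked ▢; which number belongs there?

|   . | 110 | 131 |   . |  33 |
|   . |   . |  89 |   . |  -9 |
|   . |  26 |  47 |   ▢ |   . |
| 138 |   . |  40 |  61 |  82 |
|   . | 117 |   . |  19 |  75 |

The remaining cell in row 4 is (4,2) = 305 − 321 = -16.
The remaining cell in column 2 is (2,2) = 305 − 237 = 68.
Column 3 must total 305; the given cells sum to 307, so (5,3) = -2.
Column 5 must total 305; the given cells sum to 181, so (3,5) = 124.
Main diagonal: 68 + 47 + 61 + 75 + ? = 305, so (1,1) = 54.
Row 1 must total 305; the given cells sum to 328, so (1,4) = -23.
Row 5: 117 + (-2) + 19 + 75 + ? = 305, so (5,1) = 96.
Anti-diagonal: 33 + 47 + (-16) + 96 + ? = 305, so (2,4) = 145.
Using row 2: 68 + 89 + 145 + (-9) + ? → (2,1) = 305 − 293 = 12.
The remaining cell in column 1 is (3,1) = 305 − 300 = 5.
Column 4: -23 + 145 + 61 + 19 + ? = 305, so (3,4) = 103.

103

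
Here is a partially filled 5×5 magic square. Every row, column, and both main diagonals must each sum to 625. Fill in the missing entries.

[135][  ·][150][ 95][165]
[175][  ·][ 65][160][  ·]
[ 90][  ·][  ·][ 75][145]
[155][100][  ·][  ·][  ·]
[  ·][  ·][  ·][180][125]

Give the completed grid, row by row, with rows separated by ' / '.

Row 1 must total 625; the given cells sum to 545, so (1,2) = 80.
Column 1 must total 625; the given cells sum to 555, so (5,1) = 70.
The remaining cell in column 4 is (4,4) = 625 − 510 = 115.
Anti-diagonal: 165 + 160 + 100 + 70 + ? = 625, so (3,3) = 130.
Row 3 must total 625; the given cells sum to 440, so (3,2) = 185.
From main diagonal, 625 − (135 + 130 + 115 + 125) gives (2,2) = 120.
Row 2: 175 + 120 + 65 + 160 + ? = 625, so (2,5) = 105.
Column 2: 80 + 120 + 185 + 100 + ? = 625, so (5,2) = 140.
The remaining cell in column 5 is (4,5) = 625 − 540 = 85.
Row 4: 155 + 100 + 115 + 85 + ? = 625, so (4,3) = 170.
Row 5 must total 625; the given cells sum to 515, so (5,3) = 110.

135 80 150 95 165 / 175 120 65 160 105 / 90 185 130 75 145 / 155 100 170 115 85 / 70 140 110 180 125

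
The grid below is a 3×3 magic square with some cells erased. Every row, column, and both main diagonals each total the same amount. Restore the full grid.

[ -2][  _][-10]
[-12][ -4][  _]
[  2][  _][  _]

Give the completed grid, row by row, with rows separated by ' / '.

Column 1 is already complete: -2 + -12 + 2 = -12, so that is the magic constant.
The remaining cell in row 1 is (1,2) = -12 − (-12) = 0.
Row 2: -12 + (-4) + ? = -12, so (2,3) = 4.
Using column 2: 0 + (-4) + ? → (3,2) = -12 − (-4) = -8.
From column 3, -12 − (-10 + 4) gives (3,3) = -6.

-2 0 -10 / -12 -4 4 / 2 -8 -6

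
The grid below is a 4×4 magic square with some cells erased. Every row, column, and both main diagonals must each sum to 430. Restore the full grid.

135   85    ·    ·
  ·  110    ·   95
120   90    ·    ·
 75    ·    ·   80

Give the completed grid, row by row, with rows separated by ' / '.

135 85 70 140 / 100 110 125 95 / 120 90 105 115 / 75 145 130 80

Column 1 must total 430; the given cells sum to 330, so (2,1) = 100.
The remaining cell in column 2 is (4,2) = 430 − 285 = 145.
Using main diagonal: 135 + 110 + 80 + ? → (3,3) = 430 − 325 = 105.
Row 2 must total 430; the given cells sum to 305, so (2,3) = 125.
Row 3 must total 430; the given cells sum to 315, so (3,4) = 115.
Using row 4: 75 + 145 + 80 + ? → (4,3) = 430 − 300 = 130.
Column 3 needs 430; the known cells sum to 360, so (1,3) = 70.
From column 4, 430 − (95 + 115 + 80) gives (1,4) = 140.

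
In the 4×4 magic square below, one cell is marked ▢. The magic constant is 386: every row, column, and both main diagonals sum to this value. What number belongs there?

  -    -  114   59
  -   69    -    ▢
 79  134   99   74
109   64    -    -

Column 2: 69 + 134 + 64 + ? = 386, so (1,2) = 119.
From anti-diagonal, 386 − (59 + 134 + 109) gives (2,3) = 84.
Row 1 needs 386; the known cells sum to 292, so (1,1) = 94.
Column 1 must total 386; the given cells sum to 282, so (2,1) = 104.
Column 3 needs 386; the known cells sum to 297, so (4,3) = 89.
From main diagonal, 386 − (94 + 69 + 99) gives (4,4) = 124.
Row 2 must total 386; the given cells sum to 257, so (2,4) = 129.

129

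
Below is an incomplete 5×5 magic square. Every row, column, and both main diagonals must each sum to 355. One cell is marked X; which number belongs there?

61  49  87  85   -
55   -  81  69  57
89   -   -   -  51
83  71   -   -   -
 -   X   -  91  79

Using row 1: 61 + 49 + 87 + 85 + ? → (1,5) = 355 − 282 = 73.
Row 2 must total 355; the given cells sum to 262, so (2,2) = 93.
Using column 1: 61 + 55 + 89 + 83 + ? → (5,1) = 355 − 288 = 67.
Column 5: 73 + 57 + 51 + 79 + ? = 355, so (4,5) = 95.
Anti-diagonal must total 355; the given cells sum to 280, so (3,3) = 75.
Main diagonal must total 355; the given cells sum to 308, so (4,4) = 47.
Using row 4: 83 + 71 + 47 + 95 + ? → (4,3) = 355 − 296 = 59.
Column 3 needs 355; the known cells sum to 302, so (5,3) = 53.
Column 4 needs 355; the known cells sum to 292, so (3,4) = 63.
Row 3: 89 + 75 + 63 + 51 + ? = 355, so (3,2) = 77.
Using row 5: 67 + 53 + 91 + 79 + ? → (5,2) = 355 − 290 = 65.

65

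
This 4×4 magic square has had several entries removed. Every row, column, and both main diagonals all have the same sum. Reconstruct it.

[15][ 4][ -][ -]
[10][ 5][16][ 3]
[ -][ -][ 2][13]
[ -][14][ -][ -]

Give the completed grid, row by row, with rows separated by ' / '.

15 4 9 6 / 10 5 16 3 / 8 11 2 13 / 1 14 7 12

Row 2 is already complete: 10 + 5 + 16 + 3 = 34, so that is the magic constant.
The remaining cell in column 2 is (3,2) = 34 − 23 = 11.
From main diagonal, 34 − (15 + 5 + 2) gives (4,4) = 12.
Using row 3: 11 + 2 + 13 + ? → (3,1) = 34 − 26 = 8.
The remaining cell in column 1 is (4,1) = 34 − 33 = 1.
Column 4 needs 34; the known cells sum to 28, so (1,4) = 6.
Row 1: 15 + 4 + 6 + ? = 34, so (1,3) = 9.
The remaining cell in row 4 is (4,3) = 34 − 27 = 7.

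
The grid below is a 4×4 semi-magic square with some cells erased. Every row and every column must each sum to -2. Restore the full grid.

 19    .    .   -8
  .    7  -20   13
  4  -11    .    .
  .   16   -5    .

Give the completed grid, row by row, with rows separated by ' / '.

Row 2 needs -2; the known cells sum to 0, so (2,1) = -2.
Using column 1: 19 + (-2) + 4 + ? → (4,1) = -2 − 21 = -23.
Column 2 needs -2; the known cells sum to 12, so (1,2) = -14.
Row 1 must total -2; the given cells sum to -3, so (1,3) = 1.
From row 4, -2 − (-23 + 16 + (-5)) gives (4,4) = 10.
The remaining cell in column 3 is (3,3) = -2 − (-24) = 22.
The remaining cell in column 4 is (3,4) = -2 − 15 = -17.

19 -14 1 -8 / -2 7 -20 13 / 4 -11 22 -17 / -23 16 -5 10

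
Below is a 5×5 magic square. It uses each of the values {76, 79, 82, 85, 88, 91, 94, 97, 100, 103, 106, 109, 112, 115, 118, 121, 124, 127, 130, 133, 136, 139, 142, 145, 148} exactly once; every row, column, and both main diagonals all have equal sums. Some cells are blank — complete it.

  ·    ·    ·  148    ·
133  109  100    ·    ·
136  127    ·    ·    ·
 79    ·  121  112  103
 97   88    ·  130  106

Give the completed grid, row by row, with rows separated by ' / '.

115 91 82 148 124 / 133 109 100 76 142 / 136 127 118 94 85 / 79 145 121 112 103 / 97 88 139 130 106

The 25 entries sum to 2800, so each line sums to 2800/5 = 560.
Row 4: 79 + 121 + 112 + 103 + ? = 560, so (4,2) = 145.
The remaining cell in row 5 is (5,3) = 560 − 421 = 139.
The remaining cell in column 1 is (1,1) = 560 − 445 = 115.
Column 2: 109 + 127 + 145 + 88 + ? = 560, so (1,2) = 91.
Main diagonal needs 560; the known cells sum to 442, so (3,3) = 118.
From column 3, 560 − (100 + 118 + 121 + 139) gives (1,3) = 82.
From row 1, 560 − (115 + 91 + 82 + 148) gives (1,5) = 124.
The remaining cell in anti-diagonal is (2,4) = 560 − 484 = 76.
The remaining cell in row 2 is (2,5) = 560 − 418 = 142.
From column 4, 560 − (148 + 76 + 112 + 130) gives (3,4) = 94.
Column 5: 124 + 142 + 103 + 106 + ? = 560, so (3,5) = 85.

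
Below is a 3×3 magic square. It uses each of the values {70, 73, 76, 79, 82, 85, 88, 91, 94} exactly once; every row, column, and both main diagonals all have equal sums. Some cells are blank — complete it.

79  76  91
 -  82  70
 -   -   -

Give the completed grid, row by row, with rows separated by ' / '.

79 76 91 / 94 82 70 / 73 88 85

The 9 entries sum to 738, so each line sums to 738/3 = 246.
Row 2 must total 246; the given cells sum to 152, so (2,1) = 94.
Column 1 must total 246; the given cells sum to 173, so (3,1) = 73.
Column 2 must total 246; the given cells sum to 158, so (3,2) = 88.
Using column 3: 91 + 70 + ? → (3,3) = 246 − 161 = 85.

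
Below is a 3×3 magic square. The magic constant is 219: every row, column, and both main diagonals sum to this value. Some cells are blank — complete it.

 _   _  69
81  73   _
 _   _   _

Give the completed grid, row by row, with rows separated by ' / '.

From row 2, 219 − (81 + 73) gives (2,3) = 65.
Column 3: 69 + 65 + ? = 219, so (3,3) = 85.
Using main diagonal: 73 + 85 + ? → (1,1) = 219 − 158 = 61.
From anti-diagonal, 219 − (69 + 73) gives (3,1) = 77.
From row 1, 219 − (61 + 69) gives (1,2) = 89.
Row 3 must total 219; the given cells sum to 162, so (3,2) = 57.

61 89 69 / 81 73 65 / 77 57 85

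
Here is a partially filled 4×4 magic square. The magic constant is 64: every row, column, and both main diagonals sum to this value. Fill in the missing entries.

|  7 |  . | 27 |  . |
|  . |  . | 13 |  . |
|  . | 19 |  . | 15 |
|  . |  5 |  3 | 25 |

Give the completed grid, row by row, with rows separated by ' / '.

7 29 27 1 / 17 11 13 23 / 9 19 21 15 / 31 5 3 25

Using row 4: 5 + 3 + 25 + ? → (4,1) = 64 − 33 = 31.
Using column 3: 27 + 13 + 3 + ? → (3,3) = 64 − 43 = 21.
Main diagonal: 7 + 21 + 25 + ? = 64, so (2,2) = 11.
The remaining cell in anti-diagonal is (1,4) = 64 − 63 = 1.
Using row 1: 7 + 27 + 1 + ? → (1,2) = 64 − 35 = 29.
Row 3: 19 + 21 + 15 + ? = 64, so (3,1) = 9.
Column 1 needs 64; the known cells sum to 47, so (2,1) = 17.
Column 4 must total 64; the given cells sum to 41, so (2,4) = 23.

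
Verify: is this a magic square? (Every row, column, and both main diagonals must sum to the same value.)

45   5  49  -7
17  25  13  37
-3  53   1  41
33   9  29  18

Row 1: 45 + 5 + 49 + (-7) = 92.
Row 2: 17 + 25 + 13 + 37 = 92.
Row 3: -3 + 53 + 1 + 41 = 92.
Row 4: 33 + 9 + 29 + 18 = 89.
Column 1: 45 + 17 + (-3) + 33 = 92.
Column 2: 5 + 25 + 53 + 9 = 92.
Column 3: 49 + 13 + 1 + 29 = 92.
Column 4: -7 + 37 + 41 + 18 = 89.
Main diagonal: 45 + 25 + 1 + 18 = 89.
Anti-diagonal: -7 + 13 + 53 + 33 = 92.

No — column 1 sums to 92 but column 4 sums to 89.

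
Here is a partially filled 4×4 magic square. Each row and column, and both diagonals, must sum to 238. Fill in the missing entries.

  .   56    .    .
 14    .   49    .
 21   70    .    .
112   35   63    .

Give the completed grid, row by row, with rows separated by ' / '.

91 56 84 7 / 14 77 49 98 / 21 70 42 105 / 112 35 63 28

From row 4, 238 − (112 + 35 + 63) gives (4,4) = 28.
The remaining cell in column 1 is (1,1) = 238 − 147 = 91.
The remaining cell in column 2 is (2,2) = 238 − 161 = 77.
Main diagonal must total 238; the given cells sum to 196, so (3,3) = 42.
Anti-diagonal: 49 + 70 + 112 + ? = 238, so (1,4) = 7.
From row 1, 238 − (91 + 56 + 7) gives (1,3) = 84.
Using row 2: 14 + 77 + 49 + ? → (2,4) = 238 − 140 = 98.
The remaining cell in row 3 is (3,4) = 238 − 133 = 105.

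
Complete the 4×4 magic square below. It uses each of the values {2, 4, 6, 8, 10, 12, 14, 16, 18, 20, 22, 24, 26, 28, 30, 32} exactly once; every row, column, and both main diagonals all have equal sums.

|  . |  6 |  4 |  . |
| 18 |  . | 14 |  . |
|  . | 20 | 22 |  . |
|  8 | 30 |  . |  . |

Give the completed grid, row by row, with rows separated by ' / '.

The 16 entries sum to 272, so each line sums to 272/4 = 68.
The remaining cell in column 2 is (2,2) = 68 − 56 = 12.
Column 3: 4 + 14 + 22 + ? = 68, so (4,3) = 28.
Anti-diagonal must total 68; the given cells sum to 42, so (1,4) = 26.
Row 1: 6 + 4 + 26 + ? = 68, so (1,1) = 32.
Row 2: 18 + 12 + 14 + ? = 68, so (2,4) = 24.
Row 4 must total 68; the given cells sum to 66, so (4,4) = 2.
From column 1, 68 − (32 + 18 + 8) gives (3,1) = 10.
Column 4: 26 + 24 + 2 + ? = 68, so (3,4) = 16.

32 6 4 26 / 18 12 14 24 / 10 20 22 16 / 8 30 28 2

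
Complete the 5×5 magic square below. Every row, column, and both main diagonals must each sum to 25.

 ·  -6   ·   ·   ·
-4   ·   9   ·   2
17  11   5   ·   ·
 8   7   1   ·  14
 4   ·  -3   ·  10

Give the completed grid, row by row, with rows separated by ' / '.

From row 4, 25 − (8 + 7 + 1 + 14) gives (4,4) = -5.
The remaining cell in column 1 is (1,1) = 25 − 25 = 0.
Column 3: 9 + 5 + 1 + (-3) + ? = 25, so (1,3) = 13.
The remaining cell in main diagonal is (2,2) = 25 − 10 = 15.
Row 2: -4 + 15 + 9 + 2 + ? = 25, so (2,4) = 3.
Using column 2: -6 + 15 + 11 + 7 + ? → (5,2) = 25 − 27 = -2.
Using anti-diagonal: 3 + 5 + 7 + 4 + ? → (1,5) = 25 − 19 = 6.
Row 1 must total 25; the given cells sum to 13, so (1,4) = 12.
Row 5 must total 25; the given cells sum to 9, so (5,4) = 16.
Column 4 needs 25; the known cells sum to 26, so (3,4) = -1.
Column 5 needs 25; the known cells sum to 32, so (3,5) = -7.

0 -6 13 12 6 / -4 15 9 3 2 / 17 11 5 -1 -7 / 8 7 1 -5 14 / 4 -2 -3 16 10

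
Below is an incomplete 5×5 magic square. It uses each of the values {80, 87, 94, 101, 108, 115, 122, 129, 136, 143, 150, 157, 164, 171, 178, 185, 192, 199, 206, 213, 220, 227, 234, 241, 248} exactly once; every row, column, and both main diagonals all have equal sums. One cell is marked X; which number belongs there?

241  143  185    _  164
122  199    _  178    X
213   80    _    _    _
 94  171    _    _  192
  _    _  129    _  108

220

The 25 entries sum to 4100, so each line sums to 4100/5 = 820.
From row 1, 820 − (241 + 143 + 185 + 164) gives (1,4) = 87.
Column 1: 241 + 122 + 213 + 94 + ? = 820, so (5,1) = 150.
Column 2: 143 + 199 + 80 + 171 + ? = 820, so (5,2) = 227.
The remaining cell in anti-diagonal is (3,3) = 820 − 663 = 157.
Row 5 needs 820; the known cells sum to 614, so (5,4) = 206.
The remaining cell in main diagonal is (4,4) = 820 − 705 = 115.
Row 4 must total 820; the given cells sum to 572, so (4,3) = 248.
Column 3: 185 + 157 + 248 + 129 + ? = 820, so (2,3) = 101.
Using column 4: 87 + 178 + 115 + 206 + ? → (3,4) = 820 − 586 = 234.
Row 2 needs 820; the known cells sum to 600, so (2,5) = 220.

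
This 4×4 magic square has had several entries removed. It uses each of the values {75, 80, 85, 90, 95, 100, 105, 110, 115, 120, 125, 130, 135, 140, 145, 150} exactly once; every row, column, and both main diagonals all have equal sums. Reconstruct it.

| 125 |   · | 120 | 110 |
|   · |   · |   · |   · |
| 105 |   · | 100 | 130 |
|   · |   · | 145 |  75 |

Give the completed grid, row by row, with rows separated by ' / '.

The 16 entries sum to 1800, so each line sums to 1800/4 = 450.
Row 1: 125 + 120 + 110 + ? = 450, so (1,2) = 95.
Using row 3: 105 + 100 + 130 + ? → (3,2) = 450 − 335 = 115.
Using column 3: 120 + 100 + 145 + ? → (2,3) = 450 − 365 = 85.
From column 4, 450 − (110 + 130 + 75) gives (2,4) = 135.
Main diagonal: 125 + 100 + 75 + ? = 450, so (2,2) = 150.
Anti-diagonal needs 450; the known cells sum to 310, so (4,1) = 140.
The remaining cell in row 2 is (2,1) = 450 − 370 = 80.
Row 4: 140 + 145 + 75 + ? = 450, so (4,2) = 90.

125 95 120 110 / 80 150 85 135 / 105 115 100 130 / 140 90 145 75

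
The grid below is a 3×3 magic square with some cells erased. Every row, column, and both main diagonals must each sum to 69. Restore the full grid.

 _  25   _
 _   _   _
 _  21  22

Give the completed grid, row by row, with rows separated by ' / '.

24 25 20 / 19 23 27 / 26 21 22

The remaining cell in row 3 is (3,1) = 69 − 43 = 26.
Column 2 must total 69; the given cells sum to 46, so (2,2) = 23.
Using main diagonal: 23 + 22 + ? → (1,1) = 69 − 45 = 24.
Anti-diagonal needs 69; the known cells sum to 49, so (1,3) = 20.
Using column 1: 24 + 26 + ? → (2,1) = 69 − 50 = 19.
Column 3: 20 + 22 + ? = 69, so (2,3) = 27.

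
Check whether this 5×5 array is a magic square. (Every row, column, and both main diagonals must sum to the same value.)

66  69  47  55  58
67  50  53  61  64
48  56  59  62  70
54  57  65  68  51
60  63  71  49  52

Yes

Row 1: 66 + 69 + 47 + 55 + 58 = 295.
Row 2: 67 + 50 + 53 + 61 + 64 = 295.
Row 3: 48 + 56 + 59 + 62 + 70 = 295.
Row 4: 54 + 57 + 65 + 68 + 51 = 295.
Row 5: 60 + 63 + 71 + 49 + 52 = 295.
Column 1: 66 + 67 + 48 + 54 + 60 = 295.
Column 2: 69 + 50 + 56 + 57 + 63 = 295.
Column 3: 47 + 53 + 59 + 65 + 71 = 295.
Column 4: 55 + 61 + 62 + 68 + 49 = 295.
Column 5: 58 + 64 + 70 + 51 + 52 = 295.
Main diagonal: 66 + 50 + 59 + 68 + 52 = 295.
Anti-diagonal: 58 + 61 + 59 + 57 + 60 = 295.
All lines sum to 295.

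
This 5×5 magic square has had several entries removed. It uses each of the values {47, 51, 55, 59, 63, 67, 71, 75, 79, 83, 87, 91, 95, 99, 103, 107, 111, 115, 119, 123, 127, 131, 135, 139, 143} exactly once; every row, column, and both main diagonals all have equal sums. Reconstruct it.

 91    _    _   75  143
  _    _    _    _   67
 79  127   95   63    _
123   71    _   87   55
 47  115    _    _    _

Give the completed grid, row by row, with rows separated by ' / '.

91 59 107 75 143 / 135 103 51 119 67 / 79 127 95 63 111 / 123 71 139 87 55 / 47 115 83 131 99

The 25 entries sum to 2375, so each line sums to 2375/5 = 475.
Row 3 must total 475; the given cells sum to 364, so (3,5) = 111.
Using row 4: 123 + 71 + 87 + 55 + ? → (4,3) = 475 − 336 = 139.
From column 1, 475 − (91 + 79 + 123 + 47) gives (2,1) = 135.
Column 5 needs 475; the known cells sum to 376, so (5,5) = 99.
Main diagonal needs 475; the known cells sum to 372, so (2,2) = 103.
The remaining cell in anti-diagonal is (2,4) = 475 − 356 = 119.
The remaining cell in row 2 is (2,3) = 475 − 424 = 51.
From column 2, 475 − (103 + 127 + 71 + 115) gives (1,2) = 59.
Column 4: 75 + 119 + 63 + 87 + ? = 475, so (5,4) = 131.
Row 1 needs 475; the known cells sum to 368, so (1,3) = 107.
The remaining cell in row 5 is (5,3) = 475 − 392 = 83.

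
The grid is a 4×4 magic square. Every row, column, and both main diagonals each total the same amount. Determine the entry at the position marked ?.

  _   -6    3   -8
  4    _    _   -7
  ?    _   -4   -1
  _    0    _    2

Column 4 is complete and sums to -14; that is the magic constant.
Using row 1: -6 + 3 + (-8) + ? → (1,1) = -14 − (-11) = -3.
From main diagonal, -14 − (-3 + (-4) + 2) gives (2,2) = -9.
From row 2, -14 − (4 + (-9) + (-7)) gives (2,3) = -2.
From column 2, -14 − (-6 + (-9) + 0) gives (3,2) = 1.
From column 3, -14 − (3 + (-2) + (-4)) gives (4,3) = -11.
Using anti-diagonal: -8 + (-2) + 1 + ? → (4,1) = -14 − (-9) = -5.
Row 3 must total -14; the given cells sum to -4, so (3,1) = -10.

-10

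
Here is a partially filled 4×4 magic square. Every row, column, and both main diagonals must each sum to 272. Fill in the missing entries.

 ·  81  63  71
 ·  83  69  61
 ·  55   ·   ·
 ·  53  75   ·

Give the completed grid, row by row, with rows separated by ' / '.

57 81 63 71 / 59 83 69 61 / 79 55 65 73 / 77 53 75 67

The remaining cell in row 1 is (1,1) = 272 − 215 = 57.
From row 2, 272 − (83 + 69 + 61) gives (2,1) = 59.
From column 3, 272 − (63 + 69 + 75) gives (3,3) = 65.
Main diagonal needs 272; the known cells sum to 205, so (4,4) = 67.
Using anti-diagonal: 71 + 69 + 55 + ? → (4,1) = 272 − 195 = 77.
From column 1, 272 − (57 + 59 + 77) gives (3,1) = 79.
Using column 4: 71 + 61 + 67 + ? → (3,4) = 272 − 199 = 73.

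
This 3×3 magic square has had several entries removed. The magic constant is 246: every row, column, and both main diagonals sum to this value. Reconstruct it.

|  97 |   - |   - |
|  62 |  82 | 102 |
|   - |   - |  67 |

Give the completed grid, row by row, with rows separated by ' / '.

97 72 77 / 62 82 102 / 87 92 67

Column 1 must total 246; the given cells sum to 159, so (3,1) = 87.
The remaining cell in column 3 is (1,3) = 246 − 169 = 77.
Row 1 needs 246; the known cells sum to 174, so (1,2) = 72.
The remaining cell in row 3 is (3,2) = 246 − 154 = 92.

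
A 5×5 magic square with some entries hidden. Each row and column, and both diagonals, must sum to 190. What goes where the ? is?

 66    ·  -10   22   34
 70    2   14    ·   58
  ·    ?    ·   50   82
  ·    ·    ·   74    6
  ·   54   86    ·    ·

26

Row 1: 66 + (-10) + 22 + 34 + ? = 190, so (1,2) = 78.
Using row 2: 70 + 2 + 14 + 58 + ? → (2,4) = 190 − 144 = 46.
The remaining cell in column 4 is (5,4) = 190 − 192 = -2.
Using column 5: 34 + 58 + 82 + 6 + ? → (5,5) = 190 − 180 = 10.
Main diagonal: 66 + 2 + 74 + 10 + ? = 190, so (3,3) = 38.
From row 5, 190 − (54 + 86 + (-2) + 10) gives (5,1) = 42.
From column 3, 190 − (-10 + 14 + 38 + 86) gives (4,3) = 62.
From anti-diagonal, 190 − (34 + 46 + 38 + 42) gives (4,2) = 30.
From row 4, 190 − (30 + 62 + 74 + 6) gives (4,1) = 18.
Column 1 must total 190; the given cells sum to 196, so (3,1) = -6.
The remaining cell in column 2 is (3,2) = 190 − 164 = 26.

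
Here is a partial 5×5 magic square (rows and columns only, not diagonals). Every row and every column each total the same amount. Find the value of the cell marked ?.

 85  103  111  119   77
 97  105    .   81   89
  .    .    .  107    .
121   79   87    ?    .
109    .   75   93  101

Row 1 is complete and sums to 495; that is the magic constant.
Using row 2: 97 + 105 + 81 + 89 + ? → (2,3) = 495 − 372 = 123.
From row 5, 495 − (109 + 75 + 93 + 101) gives (5,2) = 117.
Column 1 must total 495; the given cells sum to 412, so (3,1) = 83.
From column 2, 495 − (103 + 105 + 79 + 117) gives (3,2) = 91.
Column 3: 111 + 123 + 87 + 75 + ? = 495, so (3,3) = 99.
Column 4 must total 495; the given cells sum to 400, so (4,4) = 95.

95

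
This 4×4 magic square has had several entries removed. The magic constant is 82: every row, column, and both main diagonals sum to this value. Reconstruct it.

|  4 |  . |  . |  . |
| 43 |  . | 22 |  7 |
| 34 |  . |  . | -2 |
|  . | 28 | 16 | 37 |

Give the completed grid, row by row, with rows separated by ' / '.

The remaining cell in row 2 is (2,2) = 82 − 72 = 10.
Row 4 needs 82; the known cells sum to 81, so (4,1) = 1.
Using column 4: 7 + (-2) + 37 + ? → (1,4) = 82 − 42 = 40.
The remaining cell in main diagonal is (3,3) = 82 − 51 = 31.
Using anti-diagonal: 40 + 22 + 1 + ? → (3,2) = 82 − 63 = 19.
Using column 2: 10 + 19 + 28 + ? → (1,2) = 82 − 57 = 25.
The remaining cell in column 3 is (1,3) = 82 − 69 = 13.

4 25 13 40 / 43 10 22 7 / 34 19 31 -2 / 1 28 16 37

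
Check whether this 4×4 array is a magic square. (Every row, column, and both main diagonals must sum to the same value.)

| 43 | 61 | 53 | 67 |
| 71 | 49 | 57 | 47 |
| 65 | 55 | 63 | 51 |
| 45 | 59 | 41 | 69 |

Row 1: 43 + 61 + 53 + 67 = 224.
Row 2: 71 + 49 + 57 + 47 = 224.
Row 3: 65 + 55 + 63 + 51 = 234.
Row 4: 45 + 59 + 41 + 69 = 214.
Column 1: 43 + 71 + 65 + 45 = 224.
Column 2: 61 + 49 + 55 + 59 = 224.
Column 3: 53 + 57 + 63 + 41 = 214.
Column 4: 67 + 47 + 51 + 69 = 234.
Main diagonal: 43 + 49 + 63 + 69 = 224.
Anti-diagonal: 67 + 57 + 55 + 45 = 224.

No — column 4 sums to 234 but main diagonal sums to 224.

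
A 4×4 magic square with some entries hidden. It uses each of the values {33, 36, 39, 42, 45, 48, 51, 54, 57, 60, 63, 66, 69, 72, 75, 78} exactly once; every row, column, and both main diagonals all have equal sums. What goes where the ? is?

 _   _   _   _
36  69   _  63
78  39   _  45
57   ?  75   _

The 16 entries sum to 888, so each line sums to 888/4 = 222.
Using row 2: 36 + 69 + 63 + ? → (2,3) = 222 − 168 = 54.
The remaining cell in row 3 is (3,3) = 222 − 162 = 60.
From column 1, 222 − (36 + 78 + 57) gives (1,1) = 51.
Column 3 must total 222; the given cells sum to 189, so (1,3) = 33.
Main diagonal needs 222; the known cells sum to 180, so (4,4) = 42.
The remaining cell in anti-diagonal is (1,4) = 222 − 150 = 72.
From row 1, 222 − (51 + 33 + 72) gives (1,2) = 66.
Row 4: 57 + 75 + 42 + ? = 222, so (4,2) = 48.

48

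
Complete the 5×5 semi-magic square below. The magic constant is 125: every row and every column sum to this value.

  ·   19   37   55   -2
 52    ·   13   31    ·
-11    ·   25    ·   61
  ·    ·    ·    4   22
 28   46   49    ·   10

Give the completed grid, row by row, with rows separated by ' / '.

Row 1 needs 125; the known cells sum to 109, so (1,1) = 16.
Row 5 needs 125; the known cells sum to 133, so (5,4) = -8.
Column 1 needs 125; the known cells sum to 85, so (4,1) = 40.
The remaining cell in column 3 is (4,3) = 125 − 124 = 1.
Column 4: 55 + 31 + 4 + (-8) + ? = 125, so (3,4) = 43.
Column 5 must total 125; the given cells sum to 91, so (2,5) = 34.
The remaining cell in row 2 is (2,2) = 125 − 130 = -5.
The remaining cell in row 3 is (3,2) = 125 − 118 = 7.
Row 4 must total 125; the given cells sum to 67, so (4,2) = 58.

16 19 37 55 -2 / 52 -5 13 31 34 / -11 7 25 43 61 / 40 58 1 4 22 / 28 46 49 -8 10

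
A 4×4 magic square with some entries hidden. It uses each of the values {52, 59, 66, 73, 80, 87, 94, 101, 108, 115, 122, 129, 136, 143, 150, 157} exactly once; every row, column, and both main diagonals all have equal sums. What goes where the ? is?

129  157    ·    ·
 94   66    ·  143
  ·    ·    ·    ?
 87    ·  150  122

The 16 entries sum to 1672, so each line sums to 1672/4 = 418.
From row 2, 418 − (94 + 66 + 143) gives (2,3) = 115.
Using row 4: 87 + 150 + 122 + ? → (4,2) = 418 − 359 = 59.
Column 1 must total 418; the given cells sum to 310, so (3,1) = 108.
Column 2 must total 418; the given cells sum to 282, so (3,2) = 136.
Main diagonal: 129 + 66 + 122 + ? = 418, so (3,3) = 101.
Anti-diagonal must total 418; the given cells sum to 338, so (1,4) = 80.
Using row 1: 129 + 157 + 80 + ? → (1,3) = 418 − 366 = 52.
Row 3: 108 + 136 + 101 + ? = 418, so (3,4) = 73.

73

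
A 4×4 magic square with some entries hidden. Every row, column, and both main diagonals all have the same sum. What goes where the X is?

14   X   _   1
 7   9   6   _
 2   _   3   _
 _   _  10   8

Main diagonal is complete and sums to 34; that is the magic constant.
Row 2 needs 34; the known cells sum to 22, so (2,4) = 12.
From column 1, 34 − (14 + 7 + 2) gives (4,1) = 11.
Column 3 needs 34; the known cells sum to 19, so (1,3) = 15.
From column 4, 34 − (1 + 12 + 8) gives (3,4) = 13.
Anti-diagonal needs 34; the known cells sum to 18, so (3,2) = 16.
The remaining cell in row 1 is (1,2) = 34 − 30 = 4.

4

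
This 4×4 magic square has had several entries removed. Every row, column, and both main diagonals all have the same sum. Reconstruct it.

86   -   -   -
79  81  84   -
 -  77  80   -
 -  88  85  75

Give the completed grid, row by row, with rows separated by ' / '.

86 76 73 87 / 79 81 84 78 / 83 77 80 82 / 74 88 85 75

Main diagonal is already complete: 86 + 81 + 80 + 75 = 322, so that is the magic constant.
Row 2: 79 + 81 + 84 + ? = 322, so (2,4) = 78.
The remaining cell in row 4 is (4,1) = 322 − 248 = 74.
Column 1: 86 + 79 + 74 + ? = 322, so (3,1) = 83.
Using column 2: 81 + 77 + 88 + ? → (1,2) = 322 − 246 = 76.
Using column 3: 84 + 80 + 85 + ? → (1,3) = 322 − 249 = 73.
Anti-diagonal needs 322; the known cells sum to 235, so (1,4) = 87.
From row 3, 322 − (83 + 77 + 80) gives (3,4) = 82.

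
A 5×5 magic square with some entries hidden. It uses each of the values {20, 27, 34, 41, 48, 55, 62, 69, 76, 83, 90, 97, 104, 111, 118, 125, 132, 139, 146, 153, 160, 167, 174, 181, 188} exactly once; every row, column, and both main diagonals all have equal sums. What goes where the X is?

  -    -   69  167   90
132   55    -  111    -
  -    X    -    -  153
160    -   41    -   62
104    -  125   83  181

The 25 entries sum to 2600, so each line sums to 2600/5 = 520.
The remaining cell in row 5 is (5,2) = 520 − 493 = 27.
Column 5: 90 + 153 + 62 + 181 + ? = 520, so (2,5) = 34.
Row 2: 132 + 55 + 111 + 34 + ? = 520, so (2,3) = 188.
Column 3: 69 + 188 + 41 + 125 + ? = 520, so (3,3) = 97.
From anti-diagonal, 520 − (90 + 111 + 97 + 104) gives (4,2) = 118.
The remaining cell in row 4 is (4,4) = 520 − 381 = 139.
From column 4, 520 − (167 + 111 + 139 + 83) gives (3,4) = 20.
Main diagonal must total 520; the given cells sum to 472, so (1,1) = 48.
Row 1: 48 + 69 + 167 + 90 + ? = 520, so (1,2) = 146.
Column 1 must total 520; the given cells sum to 444, so (3,1) = 76.
Column 2 must total 520; the given cells sum to 346, so (3,2) = 174.

174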